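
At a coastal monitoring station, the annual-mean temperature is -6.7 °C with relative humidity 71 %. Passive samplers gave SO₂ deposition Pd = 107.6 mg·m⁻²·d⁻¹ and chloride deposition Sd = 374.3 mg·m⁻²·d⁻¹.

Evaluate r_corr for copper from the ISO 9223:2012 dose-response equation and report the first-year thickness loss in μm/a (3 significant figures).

r_corr = 0.615 μm/a

copper: T≤10 °C ⇒ hinge +0.126·(-6.7−10) = -2.1042
  Pd branch = 0.0053·Pd^0.26·e^(0.059·RH+f) = 0.1439 μm/a
  Cl⁻ term: 0.01025·374.3^0.27·exp(0.036·71+0.049·-6.7) = 0.4709
  r_corr = 0.1439 + 0.4709 = 0.6148 μm/a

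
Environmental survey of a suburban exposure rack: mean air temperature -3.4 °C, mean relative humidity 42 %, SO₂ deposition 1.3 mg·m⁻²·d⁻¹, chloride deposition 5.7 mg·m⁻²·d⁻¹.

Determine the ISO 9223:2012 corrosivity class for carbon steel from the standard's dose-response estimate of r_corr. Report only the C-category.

C2

carbon steel: f(T) = +0.150·(T−10) [T≤10 °C] = -2.0100
  SO₂ term: 1.77·1.3^0.52·exp(0.02·42-2.0100) = 0.6297
  Sd branch = 0.102·Sd^0.62·e^(0.033·RH+0.04·T) = 1.047 μm/a
  sum: 0.6297 + 1.047 → r_corr = 1.677 μm/a
Category bounds: 1.3…25 μm/a bracket r_corr ⇒ C2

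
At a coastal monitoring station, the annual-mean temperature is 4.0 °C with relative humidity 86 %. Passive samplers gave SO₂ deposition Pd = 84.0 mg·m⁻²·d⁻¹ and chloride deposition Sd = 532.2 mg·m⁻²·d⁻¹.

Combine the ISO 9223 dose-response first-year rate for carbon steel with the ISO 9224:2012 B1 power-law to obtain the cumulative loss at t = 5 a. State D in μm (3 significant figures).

D(5) = 326 μm

carbon steel: T≤10 °C ⇒ hinge +0.150·(4.0−10) = -0.9000
  Pd branch = 1.77·Pd^0.52·e^(0.02·RH+f) = 40.25 μm/a
  Cl⁻ term: 0.102·532.2^0.62·exp(0.033·86+0.04·4.0) = 100.2
  r_corr = 40.25 + 100.2 = 140.4 μm/a
Long-term exponent b (ISO 9224 Table 2, B1) = 0.523
  D(5) = 140.4 × 5^0.523 = 140.4 × 2.32 = 325.8 μm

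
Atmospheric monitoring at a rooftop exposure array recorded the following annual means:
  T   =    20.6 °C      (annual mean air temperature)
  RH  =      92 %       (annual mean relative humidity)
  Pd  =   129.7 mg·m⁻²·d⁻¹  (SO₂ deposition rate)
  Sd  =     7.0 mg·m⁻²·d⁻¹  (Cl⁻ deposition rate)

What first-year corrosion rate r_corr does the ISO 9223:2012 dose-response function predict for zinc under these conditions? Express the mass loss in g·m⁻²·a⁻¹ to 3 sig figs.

zinc: T>10 °C ⇒ hinge -0.071·(20.6−10) = -0.7526
  Pd branch = 0.0129·Pd^0.44·e^(0.046·RH+f) = 3.559 μm/a
  Cl⁻ term: 0.0175·7.0^0.57·exp(0.008·92+0.085·20.6) = 0.638
  sum: 3.559 + 0.638 → r_corr = 4.197 μm/a
Convert to mass loss: 4.197 μm/a × 7.14 g/cm³ = 29.97 g·m⁻²·a⁻¹

r_corr = 30.0 g·m⁻²·a⁻¹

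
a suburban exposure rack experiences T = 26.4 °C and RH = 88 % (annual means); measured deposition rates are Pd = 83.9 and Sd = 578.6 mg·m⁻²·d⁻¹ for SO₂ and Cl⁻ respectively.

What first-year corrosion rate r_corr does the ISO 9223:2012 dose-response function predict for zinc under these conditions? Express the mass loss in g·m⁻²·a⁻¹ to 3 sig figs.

zinc: f(T) = -0.071·(T−10) [T>10 °C] = -1.1644
  SO₂ term: 0.0129·83.9^0.44·exp(0.046·88-1.1644) = 1.619
  Cl⁻ term: 0.0175·578.6^0.57·exp(0.008·88+0.085·26.4) = 12.53
  r_corr = 1.619 + 12.53 = 14.15 μm/a
Convert to mass loss: 14.15 μm/a × 7.14 g/cm³ = 101 g·m⁻²·a⁻¹

r_corr = 101 g·m⁻²·a⁻¹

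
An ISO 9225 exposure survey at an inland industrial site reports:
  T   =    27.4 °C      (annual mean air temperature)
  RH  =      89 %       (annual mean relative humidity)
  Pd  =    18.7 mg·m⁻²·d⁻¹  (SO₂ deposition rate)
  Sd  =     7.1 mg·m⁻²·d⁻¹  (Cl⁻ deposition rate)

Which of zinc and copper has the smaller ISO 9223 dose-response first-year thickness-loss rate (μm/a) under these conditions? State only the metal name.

zinc: temperature factor f = -0.071·(17.4) = -1.2354
  sulphur-dioxide contribution → 0.816 μm/a
  chloride contribution → 1.119 μm/a
  total first-year rate 1.935 μm/a
copper: T>10 °C ⇒ hinge -0.080·(27.4−10) = -1.3920
  sulphur-dioxide contribution → 0.5381 μm/a
  chloride contribution → 1.641 μm/a
  ⇒ r_corr(copper) = 2.179 μm/a
Ordering by μm/a: copper (2.18) > zinc (1.94)

zinc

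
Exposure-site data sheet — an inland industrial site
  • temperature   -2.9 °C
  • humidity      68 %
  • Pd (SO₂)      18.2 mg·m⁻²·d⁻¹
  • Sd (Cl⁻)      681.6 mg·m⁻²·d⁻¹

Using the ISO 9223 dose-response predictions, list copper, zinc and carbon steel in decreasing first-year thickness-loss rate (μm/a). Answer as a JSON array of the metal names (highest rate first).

["carbon steel", "zinc", "copper"]

copper: f(T) = +0.126·(T−10) [T≤10 °C] = -1.6254
  Pd branch = 0.0053·Pd^0.26·e^(0.059·RH+f) = 0.1226 μm/a
  Sd branch = 0.01025·Sd^0.27·e^(0.036·RH+0.049·T) = 0.5987 μm/a
  sum: 0.1226 + 0.5987 → r_corr = 0.7213 μm/a
zinc: T≤10 °C ⇒ hinge +0.038·(-2.9−10) = -0.4902
  SO₂ term: 0.0129·18.2^0.44·exp(0.046·68-0.4902) = 0.6466
  Cl⁻ term: 0.0175·681.6^0.57·exp(0.008·68+0.085·-2.9) = 0.9713
  r_corr = 0.6466 + 0.9713 = 1.618 μm/a
carbon steel: T≤10 °C ⇒ hinge +0.150·(-2.9−10) = -1.9350
  Pd branch = 1.77·Pd^0.52·e^(0.02·RH+f) = 4.503 μm/a
  Sd branch = 0.102·Sd^0.62·e^(0.033·RH+0.04·T) = 48.93 μm/a
  r_corr = 4.503 + 48.93 = 53.43 μm/a
Ordering by μm/a: carbon steel (53.4) > zinc (1.62) > copper (0.721)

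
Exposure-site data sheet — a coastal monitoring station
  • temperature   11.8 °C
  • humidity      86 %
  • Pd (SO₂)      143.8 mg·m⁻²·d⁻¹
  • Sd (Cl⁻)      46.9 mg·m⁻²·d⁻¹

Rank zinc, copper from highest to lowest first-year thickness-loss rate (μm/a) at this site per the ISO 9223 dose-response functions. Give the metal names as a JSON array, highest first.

["zinc", "copper"]

zinc: temperature factor f = -0.071·(1.8) = -0.1278
  Pd branch = 0.0129·Pd^0.44·e^(0.046·RH+f) = 5.279 μm/a
  Sd branch = 0.0175·Sd^0.57·e^(0.008·RH+0.085·T) = 0.8511 μm/a
  r_corr = 5.279 + 0.8511 = 6.13 μm/a
copper: temperature factor f = -0.080·(1.8) = -0.1440
  Pd branch = 0.0053·Pd^0.26·e^(0.059·RH+f) = 2.669 μm/a
  Cl⁻ term: 0.01025·46.9^0.27·exp(0.036·86+0.049·11.8) = 1.142
  sum: 2.669 + 1.142 → r_corr = 3.811 μm/a
Ordering by μm/a: zinc (6.13) > copper (3.81)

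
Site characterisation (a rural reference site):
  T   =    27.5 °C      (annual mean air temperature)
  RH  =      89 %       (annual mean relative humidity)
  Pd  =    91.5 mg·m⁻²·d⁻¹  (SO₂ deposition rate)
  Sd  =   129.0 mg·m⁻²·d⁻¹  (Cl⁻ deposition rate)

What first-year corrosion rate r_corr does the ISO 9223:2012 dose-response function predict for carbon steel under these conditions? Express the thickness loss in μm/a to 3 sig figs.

r_corr = 160 μm/a

carbon steel: temperature factor f = -0.054·(17.5) = -0.9450
  SO₂ term: 1.77·91.5^0.52·exp(0.02·89-0.9450) = 42.71
  Cl⁻ term: 0.102·129.0^0.62·exp(0.033·89+0.04·27.5) = 117.6
  sum: 42.71 + 117.6 → r_corr = 160.3 μm/a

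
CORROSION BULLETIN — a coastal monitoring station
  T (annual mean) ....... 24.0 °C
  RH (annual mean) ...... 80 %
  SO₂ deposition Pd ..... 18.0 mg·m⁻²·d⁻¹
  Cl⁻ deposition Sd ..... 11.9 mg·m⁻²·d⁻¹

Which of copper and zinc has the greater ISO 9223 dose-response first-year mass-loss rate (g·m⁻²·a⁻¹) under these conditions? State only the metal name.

copper

copper: T>10 °C ⇒ hinge -0.080·(24.0−10) = -1.1200
  Pd branch = 0.0053·Pd^0.26·e^(0.059·RH+f) = 0.4113 μm/a
  Cl⁻ term: 0.01025·11.9^0.27·exp(0.036·80+0.049·24.0) = 1.155
  sum: 0.4113 + 1.155 → r_corr = 1.566 μm/a
  mass loss = 1.566 μm/a × 8.96 g/cm³ = 14.03 g·m⁻²·a⁻¹
zinc: f(T) = -0.071·(T−10) [T>10 °C] = -0.9940
  SO₂ term: 0.0129·18.0^0.44·exp(0.046·80-0.9940) = 0.6752
  Sd branch = 0.0175·Sd^0.57·e^(0.008·RH+0.085·T) = 1.047 μm/a
  r_corr = 0.6752 + 1.047 = 1.722 μm/a
  mass loss = 1.722 μm/a × 7.14 g/cm³ = 12.3 g·m⁻²·a⁻¹
Ordering by g·m⁻²·a⁻¹: copper (14) > zinc (12.3)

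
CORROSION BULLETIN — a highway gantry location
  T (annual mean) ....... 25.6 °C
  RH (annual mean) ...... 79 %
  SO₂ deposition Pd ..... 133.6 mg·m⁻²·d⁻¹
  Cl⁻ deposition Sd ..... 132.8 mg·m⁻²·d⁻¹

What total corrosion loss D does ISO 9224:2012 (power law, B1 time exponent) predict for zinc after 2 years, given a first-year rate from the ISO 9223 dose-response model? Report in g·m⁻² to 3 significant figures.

D(2) = 76.5 g·m⁻²

zinc: f(T) = -0.071·(T−10) [T>10 °C] = -1.1076
  sulphur-dioxide contribution → 1.39 μm/a
  chloride contribution → 4.707 μm/a
  ⇒ r_corr(zinc) = 6.098 μm/a
Power-law: D(2) = r_corr · 2^0.813
  D(2) = 6.098 × 2^0.813 = 6.098 × 1.757 = 10.71 μm
  Mass loss = 10.71 μm × 7.14 g/cm³ = 76.49 g·m⁻²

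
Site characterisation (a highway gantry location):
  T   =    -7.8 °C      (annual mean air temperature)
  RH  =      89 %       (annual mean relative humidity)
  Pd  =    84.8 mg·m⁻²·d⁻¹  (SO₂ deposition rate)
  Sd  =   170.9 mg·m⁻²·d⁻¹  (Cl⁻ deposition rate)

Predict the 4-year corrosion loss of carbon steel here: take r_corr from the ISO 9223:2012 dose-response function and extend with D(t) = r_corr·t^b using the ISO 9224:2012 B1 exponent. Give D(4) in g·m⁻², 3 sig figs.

D(4) = 671 g·m⁻²

carbon steel: T≤10 °C ⇒ hinge +0.150·(-7.8−10) = -2.6700
  SO₂ term: 1.77·84.8^0.52·exp(0.02·89-2.6700) = 7.315
  Cl⁻ term: 0.102·170.9^0.62·exp(0.033·89+0.04·-7.8) = 34.11
  sum: 7.315 + 34.11 → r_corr = 41.43 μm/a
Power-law: D(4) = r_corr · 4^0.523
  D(4) = 41.43 × 4^0.523 = 41.43 × 2.065 = 85.54 μm
  Mass loss = 85.54 μm × 7.85 g/cm³ = 671.5 g·m⁻²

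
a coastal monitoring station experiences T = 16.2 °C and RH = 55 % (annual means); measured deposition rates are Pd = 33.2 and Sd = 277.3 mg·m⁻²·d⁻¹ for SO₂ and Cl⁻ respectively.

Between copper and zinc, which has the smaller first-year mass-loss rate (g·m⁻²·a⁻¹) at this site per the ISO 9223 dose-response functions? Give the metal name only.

copper: T>10 °C ⇒ hinge -0.080·(16.2−10) = -0.4960
  SO₂ term: 0.0053·33.2^0.26·exp(0.059·55-0.4960) = 0.2059
  Sd branch = 0.01025·Sd^0.27·e^(0.036·RH+0.049·T) = 0.7498 μm/a
  r_corr = 0.2059 + 0.7498 = 0.9557 μm/a
  mass loss = 0.9557 μm/a × 8.96 g/cm³ = 8.563 g·m⁻²·a⁻¹
zinc: temperature factor f = -0.071·(6.2) = -0.4402
  SO₂ term: 0.0129·33.2^0.44·exp(0.046·55-0.4402) = 0.4869
  Cl⁻ term: 0.0175·277.3^0.57·exp(0.008·55+0.085·16.2) = 2.658
  sum: 0.4869 + 2.658 → r_corr = 3.145 μm/a
  mass loss = 3.145 μm/a × 7.14 g/cm³ = 22.46 g·m⁻²·a⁻¹
Ordering by g·m⁻²·a⁻¹: zinc (22.5) > copper (8.56)

copper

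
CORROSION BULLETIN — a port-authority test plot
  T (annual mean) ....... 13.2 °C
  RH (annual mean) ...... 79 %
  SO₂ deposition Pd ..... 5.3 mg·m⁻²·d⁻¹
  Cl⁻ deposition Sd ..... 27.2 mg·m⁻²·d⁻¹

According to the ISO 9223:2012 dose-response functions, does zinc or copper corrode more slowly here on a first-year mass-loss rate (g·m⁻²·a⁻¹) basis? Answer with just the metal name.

zinc

zinc: f(T) = -0.071·(T−10) [T>10 °C] = -0.2272
  SO₂ term: 0.0129·5.3^0.44·exp(0.046·79-0.2272) = 0.8106
  Sd branch = 0.0175·Sd^0.57·e^(0.008·RH+0.085·T) = 0.6645 μm/a
  sum: 0.8106 + 0.6645 → r_corr = 1.475 μm/a
  mass loss = 1.475 μm/a × 7.14 g/cm³ = 10.53 g·m⁻²·a⁻¹
copper: T>10 °C ⇒ hinge -0.080·(13.2−10) = -0.2560
  Pd branch = 0.0053·Pd^0.26·e^(0.059·RH+f) = 0.6694 μm/a
  Cl⁻ term: 0.01025·27.2^0.27·exp(0.036·79+0.049·13.2) = 0.8205
  sum: 0.6694 + 0.8205 → r_corr = 1.49 μm/a
  mass loss = 1.49 μm/a × 8.96 g/cm³ = 13.35 g·m⁻²·a⁻¹
Ordering by g·m⁻²·a⁻¹: copper (13.3) > zinc (10.5)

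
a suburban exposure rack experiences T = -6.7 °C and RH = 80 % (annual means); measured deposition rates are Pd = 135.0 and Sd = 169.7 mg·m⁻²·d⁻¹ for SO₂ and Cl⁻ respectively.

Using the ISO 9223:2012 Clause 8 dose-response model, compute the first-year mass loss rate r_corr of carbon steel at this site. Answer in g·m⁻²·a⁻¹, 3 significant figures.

carbon steel: T≤10 °C ⇒ hinge +0.150·(-6.7−10) = -2.5050
  SO₂ term: 1.77·135.0^0.52·exp(0.02·80-2.5050) = 9.177
  Cl⁻ term: 0.102·169.7^0.62·exp(0.033·80+0.04·-6.7) = 26.37
  sum: 9.177 + 26.37 → r_corr = 35.55 μm/a
Convert to mass loss: 35.55 μm/a × 7.85 g/cm³ = 279.1 g·m⁻²·a⁻¹

r_corr = 279 g·m⁻²·a⁻¹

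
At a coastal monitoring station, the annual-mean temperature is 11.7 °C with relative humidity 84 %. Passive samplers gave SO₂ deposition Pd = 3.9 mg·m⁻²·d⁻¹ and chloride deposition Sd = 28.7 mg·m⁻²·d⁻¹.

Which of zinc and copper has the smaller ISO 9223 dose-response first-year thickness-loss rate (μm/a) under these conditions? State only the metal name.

zinc: f(T) = -0.071·(T−10) [T>10 °C] = -0.1207
  sulphur-dioxide contribution → 0.9916 μm/a
  chloride contribution → 0.6277 μm/a
  ⇒ r_corr(zinc) = 1.619 μm/a
copper: T>10 °C ⇒ hinge -0.080·(11.7−10) = -0.1360
  sulphur-dioxide contribution → 0.9359 μm/a
  chloride contribution → 0.9261 μm/a
  ⇒ r_corr(copper) = 1.862 μm/a
Ordering by μm/a: copper (1.86) > zinc (1.62)

zinc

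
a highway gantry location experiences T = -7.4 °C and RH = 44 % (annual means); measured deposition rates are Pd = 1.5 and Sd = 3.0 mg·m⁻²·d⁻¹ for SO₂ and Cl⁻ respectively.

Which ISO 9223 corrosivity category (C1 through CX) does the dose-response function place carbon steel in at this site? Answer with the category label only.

carbon steel: f(T) = +0.150·(T−10) [T≤10 °C] = -2.6100
  Pd branch = 1.77·Pd^0.52·e^(0.02·RH+f) = 0.3874 μm/a
  Sd branch = 0.102·Sd^0.62·e^(0.033·RH+0.04·T) = 0.6404 μm/a
  r_corr = 0.3874 + 0.6404 = 1.028 μm/a
Category bounds: 0…1.3 μm/a bracket r_corr ⇒ C1

C1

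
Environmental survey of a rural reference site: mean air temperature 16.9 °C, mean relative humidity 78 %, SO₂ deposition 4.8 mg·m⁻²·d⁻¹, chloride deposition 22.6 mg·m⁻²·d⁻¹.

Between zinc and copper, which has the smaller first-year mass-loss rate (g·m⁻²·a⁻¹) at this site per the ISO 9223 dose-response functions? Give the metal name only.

zinc

zinc: T>10 °C ⇒ hinge -0.071·(16.9−10) = -0.4899
  Pd branch = 0.0129·Pd^0.44·e^(0.046·RH+f) = 0.5699 μm/a
  Sd branch = 0.0175·Sd^0.57·e^(0.008·RH+0.085·T) = 0.8124 μm/a
  sum: 0.5699 + 0.8124 → r_corr = 1.382 μm/a
  mass loss = 1.382 μm/a × 7.14 g/cm³ = 9.87 g·m⁻²·a⁻¹
copper: temperature factor f = -0.080·(6.9) = -0.5520
  Pd branch = 0.0053·Pd^0.26·e^(0.059·RH+f) = 0.4574 μm/a
  Cl⁻ term: 0.01025·22.6^0.27·exp(0.036·78+0.049·16.9) = 0.9026
  sum: 0.4574 + 0.9026 → r_corr = 1.36 μm/a
  mass loss = 1.36 μm/a × 8.96 g/cm³ = 12.19 g·m⁻²·a⁻¹
Ordering by g·m⁻²·a⁻¹: copper (12.2) > zinc (9.87)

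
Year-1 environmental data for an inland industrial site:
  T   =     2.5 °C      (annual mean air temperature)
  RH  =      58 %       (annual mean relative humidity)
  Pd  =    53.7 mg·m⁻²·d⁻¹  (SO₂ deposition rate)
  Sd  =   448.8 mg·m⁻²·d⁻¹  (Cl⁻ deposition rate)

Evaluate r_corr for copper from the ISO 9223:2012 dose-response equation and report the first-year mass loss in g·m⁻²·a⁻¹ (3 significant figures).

copper: temperature factor f = +0.126·(-7.5) = -0.9450
  SO₂ term: 0.0053·53.7^0.26·exp(0.059·58-0.9450) = 0.1778
  Cl⁻ term: 0.01025·448.8^0.27·exp(0.036·58+0.049·2.5) = 0.4862
  r_corr = 0.1778 + 0.4862 = 0.6639 μm/a
Convert to mass loss: 0.6639 μm/a × 8.96 g/cm³ = 5.949 g·m⁻²·a⁻¹

r_corr = 5.95 g·m⁻²·a⁻¹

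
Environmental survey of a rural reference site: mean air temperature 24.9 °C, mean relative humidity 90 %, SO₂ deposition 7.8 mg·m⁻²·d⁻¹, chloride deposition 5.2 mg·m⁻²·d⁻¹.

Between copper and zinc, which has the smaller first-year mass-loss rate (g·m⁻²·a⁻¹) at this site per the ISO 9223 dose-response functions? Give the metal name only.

copper: temperature factor f = -0.080·(14.9) = -1.1920
  SO₂ term: 0.0053·7.8^0.26·exp(0.059·90-1.1920) = 0.5555
  Sd branch = 0.01025·Sd^0.27·e^(0.036·RH+0.049·T) = 1.384 μm/a
  sum: 0.5555 + 1.384 → r_corr = 1.939 μm/a
  mass loss = 1.939 μm/a × 8.96 g/cm³ = 17.37 g·m⁻²·a⁻¹
zinc: f(T) = -0.071·(T−10) [T>10 °C] = -1.0579
  SO₂ term: 0.0129·7.8^0.44·exp(0.046·90-1.0579) = 0.6945
  Cl⁻ term: 0.0175·5.2^0.57·exp(0.008·90+0.085·24.9) = 0.7639
  sum: 0.6945 + 0.7639 → r_corr = 1.458 μm/a
  mass loss = 1.458 μm/a × 7.14 g/cm³ = 10.41 g·m⁻²·a⁻¹
Ordering by g·m⁻²·a⁻¹: copper (17.4) > zinc (10.4)

zinc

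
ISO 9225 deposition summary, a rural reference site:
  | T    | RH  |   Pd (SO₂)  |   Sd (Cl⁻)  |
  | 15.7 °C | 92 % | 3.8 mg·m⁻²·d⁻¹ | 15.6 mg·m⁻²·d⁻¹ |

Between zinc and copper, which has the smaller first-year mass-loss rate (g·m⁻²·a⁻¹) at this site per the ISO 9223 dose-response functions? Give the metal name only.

zinc

zinc: temperature factor f = -0.071·(5.7) = -0.4047
  sulphur-dioxide contribution → 1.066 μm/a
  chloride contribution → 0.6642 μm/a
  total first-year rate 1.731 μm/a
  mass loss = 1.731 μm/a × 7.14 g/cm³ = 12.36 g·m⁻²·a⁻¹
copper: temperature factor f = -0.080·(5.7) = -0.4560
  sulphur-dioxide contribution → 1.082 μm/a
  chloride contribution → 1.275 μm/a
  ⇒ r_corr(copper) = 2.357 μm/a
  mass loss = 2.357 μm/a × 8.96 g/cm³ = 21.12 g·m⁻²·a⁻¹
Ordering by g·m⁻²·a⁻¹: copper (21.1) > zinc (12.4)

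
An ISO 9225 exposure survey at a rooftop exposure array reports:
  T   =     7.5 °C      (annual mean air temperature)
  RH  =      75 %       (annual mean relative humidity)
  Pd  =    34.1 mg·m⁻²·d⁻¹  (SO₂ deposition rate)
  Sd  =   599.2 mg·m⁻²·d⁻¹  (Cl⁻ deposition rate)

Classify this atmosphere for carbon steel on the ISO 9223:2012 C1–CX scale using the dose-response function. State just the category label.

carbon steel: f(T) = +0.150·(T−10) [T≤10 °C] = -0.3750
  sulphur-dioxide contribution → 34.17 μm/a
  chloride contribution → 86.27 μm/a
  ⇒ r_corr(carbon steel) = 120.4 μm/a
120 μm/a falls in (80, 200] for carbon steel → category C5

C5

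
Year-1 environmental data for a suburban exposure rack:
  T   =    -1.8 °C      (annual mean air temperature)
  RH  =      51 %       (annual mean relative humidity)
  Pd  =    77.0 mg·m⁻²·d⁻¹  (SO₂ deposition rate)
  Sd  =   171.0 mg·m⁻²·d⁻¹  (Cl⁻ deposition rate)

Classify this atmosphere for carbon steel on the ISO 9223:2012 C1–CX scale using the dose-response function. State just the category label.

C2

carbon steel: temperature factor f = +0.150·(-11.8) = -1.7700
  sulphur-dioxide contribution → 8.003 μm/a
  chloride contribution → 12.38 μm/a
  ⇒ r_corr(carbon steel) = 20.38 μm/a
Category bounds: 1.3…25 μm/a bracket r_corr ⇒ C2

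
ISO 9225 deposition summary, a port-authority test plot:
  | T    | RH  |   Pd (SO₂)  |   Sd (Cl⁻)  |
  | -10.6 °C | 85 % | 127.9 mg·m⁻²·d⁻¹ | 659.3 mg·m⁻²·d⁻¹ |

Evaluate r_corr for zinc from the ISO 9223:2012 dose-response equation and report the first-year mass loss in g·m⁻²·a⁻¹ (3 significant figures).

zinc: f(T) = +0.038·(T−10) [T≤10 °C] = -0.7828
  Pd branch = 0.0129·Pd^0.44·e^(0.046·RH+f) = 2.487 μm/a
  Cl⁻ term: 0.0175·659.3^0.57·exp(0.008·85+0.085·-10.6) = 0.5675
  r_corr = 2.487 + 0.5675 = 3.055 μm/a
Convert to mass loss: 3.055 μm/a × 7.14 g/cm³ = 21.81 g·m⁻²·a⁻¹

r_corr = 21.8 g·m⁻²·a⁻¹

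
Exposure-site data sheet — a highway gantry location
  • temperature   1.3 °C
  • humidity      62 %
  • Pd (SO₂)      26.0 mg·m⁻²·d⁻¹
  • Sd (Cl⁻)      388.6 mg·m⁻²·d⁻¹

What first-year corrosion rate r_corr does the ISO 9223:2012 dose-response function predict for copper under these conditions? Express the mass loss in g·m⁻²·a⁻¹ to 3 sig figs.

copper: T≤10 °C ⇒ hinge +0.126·(1.3−10) = -1.0962
  sulphur-dioxide contribution → 0.1602 μm/a
  chloride contribution → 0.5092 μm/a
  total first-year rate 0.6694 μm/a
Convert to mass loss: 0.6694 μm/a × 8.96 g/cm³ = 5.998 g·m⁻²·a⁻¹

r_corr = 6.00 g·m⁻²·a⁻¹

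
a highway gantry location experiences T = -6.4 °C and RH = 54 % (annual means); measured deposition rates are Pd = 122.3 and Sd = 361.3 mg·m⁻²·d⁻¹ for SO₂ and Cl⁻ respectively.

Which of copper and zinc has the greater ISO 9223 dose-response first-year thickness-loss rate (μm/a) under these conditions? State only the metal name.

zinc

copper: temperature factor f = +0.126·(-16.4) = -2.0664
  sulphur-dioxide contribution → 0.05666 μm/a
  chloride contribution → 0.2567 μm/a
  ⇒ r_corr(copper) = 0.3134 μm/a
zinc: temperature factor f = +0.038·(-16.4) = -0.6232
  sulphur-dioxide contribution → 0.6874 μm/a
  chloride contribution → 0.4491 μm/a
  total first-year rate 1.137 μm/a
Ordering by μm/a: zinc (1.14) > copper (0.313)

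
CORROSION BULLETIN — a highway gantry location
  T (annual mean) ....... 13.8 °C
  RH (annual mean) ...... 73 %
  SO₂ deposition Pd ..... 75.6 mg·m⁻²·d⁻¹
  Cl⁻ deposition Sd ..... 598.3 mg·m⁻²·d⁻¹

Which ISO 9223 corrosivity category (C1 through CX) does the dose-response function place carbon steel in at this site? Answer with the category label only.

carbon steel: f(T) = -0.054·(T−10) [T>10 °C] = -0.2052
  Pd branch = 1.77·Pd^0.52·e^(0.02·RH+f) = 58.85 μm/a
  Cl⁻ term: 0.102·598.3^0.62·exp(0.033·73+0.04·13.8) = 103.8
  r_corr = 58.85 + 103.8 = 162.7 μm/a
163 μm/a falls in (80, 200] for carbon steel → category C5

C5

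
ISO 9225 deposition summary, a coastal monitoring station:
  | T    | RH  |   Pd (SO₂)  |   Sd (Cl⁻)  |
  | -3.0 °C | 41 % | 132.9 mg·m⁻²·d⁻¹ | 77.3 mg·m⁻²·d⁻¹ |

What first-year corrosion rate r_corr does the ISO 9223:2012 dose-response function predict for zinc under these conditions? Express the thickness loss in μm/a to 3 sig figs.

r_corr = 0.671 μm/a

zinc: temperature factor f = +0.038·(-13.0) = -0.4940
  sulphur-dioxide contribution → 0.4461 μm/a
  chloride contribution → 0.2244 μm/a
  total first-year rate 0.6705 μm/a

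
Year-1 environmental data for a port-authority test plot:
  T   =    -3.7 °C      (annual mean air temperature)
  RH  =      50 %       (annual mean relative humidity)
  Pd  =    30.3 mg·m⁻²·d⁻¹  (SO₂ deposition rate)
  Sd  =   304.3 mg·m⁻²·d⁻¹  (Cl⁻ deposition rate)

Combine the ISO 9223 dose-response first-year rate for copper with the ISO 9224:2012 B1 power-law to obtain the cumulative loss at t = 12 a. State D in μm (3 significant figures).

D(12) = 1.50 μm

copper: T≤10 °C ⇒ hinge +0.126·(-3.7−10) = -1.7262
  sulphur-dioxide contribution → 0.04375 μm/a
  chloride contribution → 0.2422 μm/a
  total first-year rate 0.286 μm/a
Long-term exponent b (ISO 9224 Table 2, B1) = 0.667
  D(12) = 0.286 × 12^0.667 = 0.286 × 5.246 = 1.5 μm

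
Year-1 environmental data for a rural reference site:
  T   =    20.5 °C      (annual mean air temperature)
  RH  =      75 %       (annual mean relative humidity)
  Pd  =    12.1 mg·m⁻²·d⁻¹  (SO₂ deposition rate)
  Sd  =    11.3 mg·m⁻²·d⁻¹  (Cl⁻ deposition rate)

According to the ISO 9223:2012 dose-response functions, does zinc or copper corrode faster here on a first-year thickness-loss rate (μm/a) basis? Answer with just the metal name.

zinc: T>10 °C ⇒ hinge -0.071·(20.5−10) = -0.7455
  Pd branch = 0.0129·Pd^0.44·e^(0.046·RH+f) = 0.5775 μm/a
  Cl⁻ term: 0.0175·11.3^0.57·exp(0.008·75+0.085·20.5) = 0.7255
  sum: 0.5775 + 0.7255 → r_corr = 1.303 μm/a
copper: f(T) = -0.080·(T−10) [T>10 °C] = -0.8400
  Pd branch = 0.0053·Pd^0.26·e^(0.059·RH+f) = 0.3654 μm/a
  Sd branch = 0.01025·Sd^0.27·e^(0.036·RH+0.049·T) = 0.8015 μm/a
  sum: 0.3654 + 0.8015 → r_corr = 1.167 μm/a
Ordering by μm/a: zinc (1.3) > copper (1.17)

zinc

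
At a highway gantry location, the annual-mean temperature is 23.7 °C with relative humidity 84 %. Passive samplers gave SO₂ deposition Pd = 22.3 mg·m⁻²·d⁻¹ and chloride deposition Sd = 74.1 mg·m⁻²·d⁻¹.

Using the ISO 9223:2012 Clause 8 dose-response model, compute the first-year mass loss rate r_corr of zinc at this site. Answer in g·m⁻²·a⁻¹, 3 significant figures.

zinc: T>10 °C ⇒ hinge -0.071·(23.7−10) = -0.9727
  SO₂ term: 0.0129·22.3^0.44·exp(0.046·84-0.9727) = 0.911
  Cl⁻ term: 0.0175·74.1^0.57·exp(0.008·84+0.085·23.7) = 2.989
  sum: 0.911 + 2.989 → r_corr = 3.9 μm/a
Convert to mass loss: 3.9 μm/a × 7.14 g/cm³ = 27.85 g·m⁻²·a⁻¹

r_corr = 27.8 g·m⁻²·a⁻¹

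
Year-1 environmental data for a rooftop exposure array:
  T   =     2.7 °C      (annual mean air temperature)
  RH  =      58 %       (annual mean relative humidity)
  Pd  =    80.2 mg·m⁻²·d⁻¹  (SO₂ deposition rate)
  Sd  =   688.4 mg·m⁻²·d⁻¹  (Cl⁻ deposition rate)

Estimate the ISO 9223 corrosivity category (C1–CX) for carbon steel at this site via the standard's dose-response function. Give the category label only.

carbon steel: T≤10 °C ⇒ hinge +0.150·(2.7−10) = -1.0950
  Pd branch = 1.77·Pd^0.52·e^(0.02·RH+f) = 18.47 μm/a
  Sd branch = 0.102·Sd^0.62·e^(0.033·RH+0.04·T) = 44.28 μm/a
  sum: 18.47 + 44.28 → r_corr = 62.75 μm/a
Category bounds: 50…80 μm/a bracket r_corr ⇒ C4

C4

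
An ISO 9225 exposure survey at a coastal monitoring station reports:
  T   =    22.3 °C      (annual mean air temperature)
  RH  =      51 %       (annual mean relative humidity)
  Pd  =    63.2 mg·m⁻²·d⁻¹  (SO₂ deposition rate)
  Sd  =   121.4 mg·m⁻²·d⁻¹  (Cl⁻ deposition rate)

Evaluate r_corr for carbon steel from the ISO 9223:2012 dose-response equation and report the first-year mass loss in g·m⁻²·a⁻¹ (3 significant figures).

r_corr = 377 g·m⁻²·a⁻¹

carbon steel: temperature factor f = -0.054·(12.3) = -0.6642
  SO₂ term: 1.77·63.2^0.52·exp(0.02·51-0.6642) = 21.82
  Cl⁻ term: 0.102·121.4^0.62·exp(0.033·51+0.04·22.3) = 26.25
  sum: 21.82 + 26.25 → r_corr = 48.07 μm/a
Convert to mass loss: 48.07 μm/a × 7.85 g/cm³ = 377.4 g·m⁻²·a⁻¹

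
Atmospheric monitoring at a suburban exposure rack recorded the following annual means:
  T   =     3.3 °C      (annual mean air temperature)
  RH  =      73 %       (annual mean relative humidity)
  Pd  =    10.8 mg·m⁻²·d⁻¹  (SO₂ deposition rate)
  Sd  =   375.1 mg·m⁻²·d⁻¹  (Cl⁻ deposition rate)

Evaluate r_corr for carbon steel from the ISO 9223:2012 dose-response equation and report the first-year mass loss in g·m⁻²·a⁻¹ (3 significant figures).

carbon steel: f(T) = +0.150·(T−10) [T≤10 °C] = -1.0050
  Pd branch = 1.77·Pd^0.52·e^(0.02·RH+f) = 9.615 μm/a
  Sd branch = 0.102·Sd^0.62·e^(0.033·RH+0.04·T) = 51.06 μm/a
  sum: 9.615 + 51.06 → r_corr = 60.68 μm/a
Convert to mass loss: 60.68 μm/a × 7.85 g/cm³ = 476.3 g·m⁻²·a⁻¹

r_corr = 476 g·m⁻²·a⁻¹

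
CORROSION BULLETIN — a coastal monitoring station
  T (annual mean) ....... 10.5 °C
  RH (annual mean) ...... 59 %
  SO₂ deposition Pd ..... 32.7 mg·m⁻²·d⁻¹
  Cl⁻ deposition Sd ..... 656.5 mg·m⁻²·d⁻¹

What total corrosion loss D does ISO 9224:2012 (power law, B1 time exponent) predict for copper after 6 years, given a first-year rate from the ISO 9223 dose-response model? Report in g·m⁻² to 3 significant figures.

D(6) = 36.6 g·m⁻²

copper: f(T) = -0.080·(T−10) [T>10 °C] = -0.0400
  Pd branch = 0.0053·Pd^0.26·e^(0.059·RH+f) = 0.4097 μm/a
  Cl⁻ term: 0.01025·656.5^0.27·exp(0.036·59+0.049·10.5) = 0.8265
  r_corr = 0.4097 + 0.8265 = 1.236 μm/a
Long-term exponent b (ISO 9224 Table 2, B1) = 0.667
  D(6) = 1.236 × 6^0.667 = 1.236 × 3.304 = 4.084 μm
  Mass loss = 4.084 μm × 8.96 g/cm³ = 36.6 g·m⁻²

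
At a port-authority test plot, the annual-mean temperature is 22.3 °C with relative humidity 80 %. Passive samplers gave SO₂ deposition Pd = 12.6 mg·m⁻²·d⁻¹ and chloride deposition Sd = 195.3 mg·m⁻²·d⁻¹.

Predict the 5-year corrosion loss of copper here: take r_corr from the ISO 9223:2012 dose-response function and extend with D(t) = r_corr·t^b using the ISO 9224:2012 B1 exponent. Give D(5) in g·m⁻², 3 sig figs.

copper: T>10 °C ⇒ hinge -0.080·(22.3−10) = -0.9840
  SO₂ term: 0.0053·12.6^0.26·exp(0.059·80-0.9840) = 0.4294
  Cl⁻ term: 0.01025·195.3^0.27·exp(0.036·80+0.049·22.3) = 2.262
  sum: 0.4294 + 2.262 → r_corr = 2.692 μm/a
Power-law: D(5) = r_corr · 5^0.667
  D(5) = 2.692 × 5^0.667 = 2.692 × 2.926 = 7.875 μm
  Mass loss = 7.875 μm × 8.96 g/cm³ = 70.56 g·m⁻²

D(5) = 70.6 g·m⁻²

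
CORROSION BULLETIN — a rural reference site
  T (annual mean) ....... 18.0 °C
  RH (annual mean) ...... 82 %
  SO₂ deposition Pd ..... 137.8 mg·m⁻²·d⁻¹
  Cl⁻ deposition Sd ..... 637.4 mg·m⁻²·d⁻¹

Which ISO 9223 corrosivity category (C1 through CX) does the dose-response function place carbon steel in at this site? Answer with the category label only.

CX

carbon steel: T>10 °C ⇒ hinge -0.054·(18.0−10) = -0.4320
  sulphur-dioxide contribution → 76.74 μm/a
  chloride contribution → 171.9 μm/a
  ⇒ r_corr(carbon steel) = 248.6 μm/a
Category bounds: 200…700 μm/a bracket r_corr ⇒ CX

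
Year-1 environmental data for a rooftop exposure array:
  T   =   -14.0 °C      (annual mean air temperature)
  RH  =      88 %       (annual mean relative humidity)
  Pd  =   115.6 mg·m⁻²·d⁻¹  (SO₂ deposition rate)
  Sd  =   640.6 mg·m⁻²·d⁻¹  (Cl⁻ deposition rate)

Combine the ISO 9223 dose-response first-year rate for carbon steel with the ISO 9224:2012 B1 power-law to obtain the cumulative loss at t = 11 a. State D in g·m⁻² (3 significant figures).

carbon steel: f(T) = +0.150·(T−10) [T≤10 °C] = -3.6000
  sulphur-dioxide contribution → 3.324 μm/a
  chloride contribution → 58.43 μm/a
  ⇒ r_corr(carbon steel) = 61.76 μm/a
Power-law: D(11) = r_corr · 11^0.523
  D(11) = 61.76 × 11^0.523 = 61.76 × 3.505 = 216.4 μm
  Mass loss = 216.4 μm × 7.85 g/cm³ = 1699 g·m⁻²

D(11) = 1.70e+03 g·m⁻²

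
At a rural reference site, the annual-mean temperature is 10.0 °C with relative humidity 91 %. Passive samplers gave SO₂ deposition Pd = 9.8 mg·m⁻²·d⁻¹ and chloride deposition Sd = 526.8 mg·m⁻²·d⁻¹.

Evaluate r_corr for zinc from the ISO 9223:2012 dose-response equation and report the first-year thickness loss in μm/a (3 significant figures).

r_corr = 5.33 μm/a

zinc: T≤10 °C ⇒ hinge +0.038·(10.0−10) = +0.0000
  sulphur-dioxide contribution → 2.316 μm/a
  chloride contribution → 3.018 μm/a
  ⇒ r_corr(zinc) = 5.334 μm/a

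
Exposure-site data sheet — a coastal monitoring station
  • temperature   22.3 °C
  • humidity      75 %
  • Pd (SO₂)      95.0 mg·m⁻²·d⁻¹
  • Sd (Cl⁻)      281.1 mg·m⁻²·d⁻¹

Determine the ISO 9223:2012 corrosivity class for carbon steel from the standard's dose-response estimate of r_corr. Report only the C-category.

carbon steel: T>10 °C ⇒ hinge -0.054·(22.3−10) = -0.6642
  Pd branch = 1.77·Pd^0.52·e^(0.02·RH+f) = 43.59 μm/a
  Sd branch = 0.102·Sd^0.62·e^(0.033·RH+0.04·T) = 97.54 μm/a
  sum: 43.59 + 97.54 → r_corr = 141.1 μm/a
ISO 9223 Table 2 (carbon steel): 80 < 141 ≤ 200 μm/a ⇒ C5

C5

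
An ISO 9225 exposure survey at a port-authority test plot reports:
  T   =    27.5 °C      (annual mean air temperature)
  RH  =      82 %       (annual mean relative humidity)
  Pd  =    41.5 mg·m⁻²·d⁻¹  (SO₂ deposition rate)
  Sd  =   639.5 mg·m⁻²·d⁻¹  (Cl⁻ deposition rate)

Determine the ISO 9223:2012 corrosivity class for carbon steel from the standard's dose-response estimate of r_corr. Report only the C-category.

carbon steel: temperature factor f = -0.054·(17.5) = -0.9450
  SO₂ term: 1.77·41.5^0.52·exp(0.02·82-0.9450) = 24.61
  Cl⁻ term: 0.102·639.5^0.62·exp(0.033·82+0.04·27.5) = 251.9
  r_corr = 24.61 + 251.9 = 276.5 μm/a
ISO 9223 Table 2 (carbon steel): 200 < 276 ≤ 700 μm/a ⇒ CX

CX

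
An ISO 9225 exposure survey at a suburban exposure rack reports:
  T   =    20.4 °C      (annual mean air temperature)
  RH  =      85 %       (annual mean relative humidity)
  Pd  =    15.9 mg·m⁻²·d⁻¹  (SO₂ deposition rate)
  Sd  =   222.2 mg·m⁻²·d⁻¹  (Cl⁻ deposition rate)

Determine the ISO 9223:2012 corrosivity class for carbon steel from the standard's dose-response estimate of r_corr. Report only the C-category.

C5

carbon steel: T>10 °C ⇒ hinge -0.054·(20.4−10) = -0.5616
  sulphur-dioxide contribution → 23.29 μm/a
  chloride contribution → 108.7 μm/a
  total first-year rate 132 μm/a
Category bounds: 80…200 μm/a bracket r_corr ⇒ C5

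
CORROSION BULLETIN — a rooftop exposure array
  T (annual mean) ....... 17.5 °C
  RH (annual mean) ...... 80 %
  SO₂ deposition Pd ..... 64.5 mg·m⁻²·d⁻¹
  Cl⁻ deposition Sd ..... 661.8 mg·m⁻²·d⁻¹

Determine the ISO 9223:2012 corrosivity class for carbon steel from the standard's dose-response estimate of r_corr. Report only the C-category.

carbon steel: temperature factor f = -0.054·(7.5) = -0.4050
  Pd branch = 1.77·Pd^0.52·e^(0.02·RH+f) = 51.04 μm/a
  Sd branch = 0.102·Sd^0.62·e^(0.033·RH+0.04·T) = 161.4 μm/a
  sum: 51.04 + 161.4 → r_corr = 212.5 μm/a
ISO 9223 Table 2 (carbon steel): 200 < 212 ≤ 700 μm/a ⇒ CX

CX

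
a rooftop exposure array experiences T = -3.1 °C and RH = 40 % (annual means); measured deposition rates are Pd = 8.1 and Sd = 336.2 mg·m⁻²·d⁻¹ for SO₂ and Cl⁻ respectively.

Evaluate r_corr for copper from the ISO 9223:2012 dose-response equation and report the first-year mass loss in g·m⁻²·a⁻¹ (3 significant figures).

r_corr = 1.77 g·m⁻²·a⁻¹

copper: f(T) = +0.126·(T−10) [T≤10 °C] = -1.6506
  SO₂ term: 0.0053·8.1^0.26·exp(0.059·40-1.6506) = 0.01856
  Sd branch = 0.01025·Sd^0.27·e^(0.036·RH+0.049·T) = 0.1788 μm/a
  r_corr = 0.01856 + 0.1788 = 0.1973 μm/a
Convert to mass loss: 0.1973 μm/a × 8.96 g/cm³ = 1.768 g·m⁻²·a⁻¹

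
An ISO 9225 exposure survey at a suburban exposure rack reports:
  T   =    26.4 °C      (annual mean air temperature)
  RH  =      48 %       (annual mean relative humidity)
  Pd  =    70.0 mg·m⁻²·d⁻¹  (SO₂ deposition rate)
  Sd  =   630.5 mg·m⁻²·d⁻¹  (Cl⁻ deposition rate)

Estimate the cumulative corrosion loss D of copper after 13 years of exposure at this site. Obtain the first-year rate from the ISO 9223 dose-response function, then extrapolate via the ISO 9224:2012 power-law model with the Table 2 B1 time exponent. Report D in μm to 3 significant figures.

D(13) = 7.04 μm

copper: f(T) = -0.080·(T−10) [T>10 °C] = -1.3120
  Pd branch = 0.0053·Pd^0.26·e^(0.059·RH+f) = 0.07314 μm/a
  Cl⁻ term: 0.01025·630.5^0.27·exp(0.036·48+0.049·26.4) = 1.199
  r_corr = 0.07314 + 1.199 = 1.272 μm/a
Power-law: D(13) = r_corr · 13^0.667
  D(13) = 1.272 × 13^0.667 = 1.272 × 5.534 = 7.041 μm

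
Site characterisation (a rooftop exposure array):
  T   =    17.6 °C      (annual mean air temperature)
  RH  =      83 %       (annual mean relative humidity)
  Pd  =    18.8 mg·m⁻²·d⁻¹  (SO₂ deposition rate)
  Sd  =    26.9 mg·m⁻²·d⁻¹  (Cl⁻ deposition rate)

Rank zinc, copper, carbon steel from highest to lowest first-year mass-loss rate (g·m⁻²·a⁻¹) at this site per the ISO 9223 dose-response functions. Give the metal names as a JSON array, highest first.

["carbon steel", "copper", "zinc"]

zinc: temperature factor f = -0.071·(7.6) = -0.5396
  SO₂ term: 0.0129·18.8^0.44·exp(0.046·83-0.5396) = 1.245
  Sd branch = 0.0175·Sd^0.57·e^(0.008·RH+0.085·T) = 0.991 μm/a
  r_corr = 1.245 + 0.991 = 2.236 μm/a
  mass loss = 2.236 μm/a × 7.14 g/cm³ = 15.96 g·m⁻²·a⁻¹
copper: T>10 °C ⇒ hinge -0.080·(17.6−10) = -0.6080
  Pd branch = 0.0053·Pd^0.26·e^(0.059·RH+f) = 0.8284 μm/a
  Sd branch = 0.01025·Sd^0.27·e^(0.036·RH+0.049·T) = 1.172 μm/a
  r_corr = 0.8284 + 1.172 = 2.001 μm/a
  mass loss = 2.001 μm/a × 8.96 g/cm³ = 17.92 g·m⁻²·a⁻¹
carbon steel: f(T) = -0.054·(T−10) [T>10 °C] = -0.4104
  SO₂ term: 1.77·18.8^0.52·exp(0.02·83-0.4104) = 28.39
  Sd branch = 0.102·Sd^0.62·e^(0.033·RH+0.04·T) = 24.57 μm/a
  sum: 28.39 + 24.57 → r_corr = 52.96 μm/a
  mass loss = 52.96 μm/a × 7.85 g/cm³ = 415.7 g·m⁻²·a⁻¹
Ordering by g·m⁻²·a⁻¹: carbon steel (416) > copper (17.9) > zinc (16)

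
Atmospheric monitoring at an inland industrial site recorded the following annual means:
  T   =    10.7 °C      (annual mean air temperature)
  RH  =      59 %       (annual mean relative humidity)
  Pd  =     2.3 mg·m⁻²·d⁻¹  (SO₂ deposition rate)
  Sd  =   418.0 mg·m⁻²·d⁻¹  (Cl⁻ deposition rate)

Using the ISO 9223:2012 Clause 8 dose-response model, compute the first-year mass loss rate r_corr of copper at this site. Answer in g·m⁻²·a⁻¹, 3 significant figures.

copper: temperature factor f = -0.080·(0.7) = -0.0560
  sulphur-dioxide contribution → 0.2022 μm/a
  chloride contribution → 0.7389 μm/a
  ⇒ r_corr(copper) = 0.9411 μm/a
Convert to mass loss: 0.9411 μm/a × 8.96 g/cm³ = 8.432 g·m⁻²·a⁻¹

r_corr = 8.43 g·m⁻²·a⁻¹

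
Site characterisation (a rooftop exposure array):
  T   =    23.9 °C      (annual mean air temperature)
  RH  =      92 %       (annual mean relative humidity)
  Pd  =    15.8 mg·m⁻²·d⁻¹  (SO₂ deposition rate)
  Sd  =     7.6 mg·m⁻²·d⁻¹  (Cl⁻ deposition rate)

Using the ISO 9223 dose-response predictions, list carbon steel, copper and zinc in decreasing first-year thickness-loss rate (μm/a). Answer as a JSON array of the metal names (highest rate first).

["carbon steel", "copper", "zinc"]

carbon steel: f(T) = -0.054·(T−10) [T>10 °C] = -0.7506
  SO₂ term: 1.77·15.8^0.52·exp(0.02·92-0.7506) = 22.1
  Cl⁻ term: 0.102·7.6^0.62·exp(0.033·92+0.04·23.9) = 19.43
  sum: 22.1 + 19.43 → r_corr = 41.53 μm/a
copper: f(T) = -0.080·(T−10) [T>10 °C] = -1.1120
  Pd branch = 0.0053·Pd^0.26·e^(0.059·RH+f) = 0.8135 μm/a
  Cl⁻ term: 0.01025·7.6^0.27·exp(0.036·92+0.049·23.9) = 1.569
  sum: 0.8135 + 1.569 → r_corr = 2.382 μm/a
zinc: f(T) = -0.071·(T−10) [T>10 °C] = -0.9869
  SO₂ term: 0.0129·15.8^0.44·exp(0.046·92-0.9869) = 1.115
  Cl⁻ term: 0.0175·7.6^0.57·exp(0.008·92+0.085·23.9) = 0.8851
  r_corr = 1.115 + 0.8851 = 2 μm/a
Ordering by μm/a: carbon steel (41.5) > copper (2.38) > zinc (2)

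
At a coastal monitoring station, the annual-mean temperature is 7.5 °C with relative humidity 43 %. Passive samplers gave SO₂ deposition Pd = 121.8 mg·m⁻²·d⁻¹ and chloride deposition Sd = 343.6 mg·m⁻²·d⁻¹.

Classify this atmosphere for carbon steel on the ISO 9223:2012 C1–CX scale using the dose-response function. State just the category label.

carbon steel: temperature factor f = +0.150·(-2.5) = -0.3750
  Pd branch = 1.77·Pd^0.52·e^(0.02·RH+f) = 34.93 μm/a
  Cl⁻ term: 0.102·343.6^0.62·exp(0.033·43+0.04·7.5) = 21.26
  r_corr = 34.93 + 21.26 = 56.18 μm/a
56.2 μm/a falls in (50, 80] for carbon steel → category C4

C4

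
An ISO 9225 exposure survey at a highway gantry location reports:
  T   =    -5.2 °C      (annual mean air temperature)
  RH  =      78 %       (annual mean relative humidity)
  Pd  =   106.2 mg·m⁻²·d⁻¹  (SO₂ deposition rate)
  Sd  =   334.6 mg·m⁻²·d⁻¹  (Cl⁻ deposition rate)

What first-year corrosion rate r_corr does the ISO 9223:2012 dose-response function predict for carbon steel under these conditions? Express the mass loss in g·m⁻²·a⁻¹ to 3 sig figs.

carbon steel: temperature factor f = +0.150·(-15.2) = -2.2800
  sulphur-dioxide contribution → 9.747 μm/a
  chloride contribution → 39.93 μm/a
  ⇒ r_corr(carbon steel) = 49.68 μm/a
Convert to mass loss: 49.68 μm/a × 7.85 g/cm³ = 390 g·m⁻²·a⁻¹

r_corr = 390 g·m⁻²·a⁻¹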